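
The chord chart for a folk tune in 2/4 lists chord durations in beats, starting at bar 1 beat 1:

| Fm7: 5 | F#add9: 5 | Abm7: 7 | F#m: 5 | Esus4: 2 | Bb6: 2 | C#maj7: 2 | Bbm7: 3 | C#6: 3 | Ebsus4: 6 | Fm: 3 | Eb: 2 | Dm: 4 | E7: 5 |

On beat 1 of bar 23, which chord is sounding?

Eb

Beat 1 of bar 23 is beat (23−1)×2 + 1 = 45 overall.
Running totals: Fm7 ends at 5, F#add9 ends at 10, Abm7 ends at 17, F#m ends at 22, Esus4 ends at 24, Bb6 ends at 26, C#maj7 ends at 28, Bbm7 ends at 31, C#6 ends at 34, Ebsus4 ends at 40, Fm ends at 43, Eb ends at 45.
Beat 45 falls within Eb.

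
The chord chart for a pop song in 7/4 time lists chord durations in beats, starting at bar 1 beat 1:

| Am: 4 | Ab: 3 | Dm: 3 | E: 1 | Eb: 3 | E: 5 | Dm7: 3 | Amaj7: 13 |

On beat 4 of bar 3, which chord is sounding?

E

Beat 4 of bar 3 is beat (3−1)×7 + 4 = 18 overall.
Running totals: Am ends at 4, Ab ends at 7, Dm ends at 10, E ends at 11, Eb ends at 14, E ends at 19.
Beat 18 falls within E.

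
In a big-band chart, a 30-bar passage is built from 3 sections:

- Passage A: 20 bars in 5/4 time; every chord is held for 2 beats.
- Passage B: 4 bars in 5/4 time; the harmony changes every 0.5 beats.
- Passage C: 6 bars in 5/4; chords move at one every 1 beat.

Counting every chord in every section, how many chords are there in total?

120 chords

A: 20·5 = 100 beats, 100/2 = 50 chords.
B: 4·5 = 20 beats, 20/0.5 = 40 chords.
C: 6·5 = 30 beats, 30/1 = 30 chords.
Total: 50 + 40 + 30 = 120.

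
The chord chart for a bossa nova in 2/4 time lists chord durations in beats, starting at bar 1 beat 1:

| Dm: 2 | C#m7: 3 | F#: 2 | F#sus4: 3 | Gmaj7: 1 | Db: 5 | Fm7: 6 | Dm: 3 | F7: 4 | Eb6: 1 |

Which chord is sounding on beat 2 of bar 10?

Fm7

Beat 2 of bar 10 is beat (10−1)×2 + 2 = 20 overall.
Running totals: Dm ends at 2, C#m7 ends at 5, F# ends at 7, F#sus4 ends at 10, Gmaj7 ends at 11, Db ends at 16, Fm7 ends at 22.
Beat 20 falls within Fm7.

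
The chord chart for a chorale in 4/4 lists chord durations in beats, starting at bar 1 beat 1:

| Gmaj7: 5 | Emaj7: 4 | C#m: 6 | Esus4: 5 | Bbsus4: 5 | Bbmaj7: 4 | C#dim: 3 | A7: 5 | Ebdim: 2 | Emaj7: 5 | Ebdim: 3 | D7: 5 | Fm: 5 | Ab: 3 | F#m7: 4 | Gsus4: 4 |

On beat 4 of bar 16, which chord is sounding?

F#m7

Beat 4 of bar 16 is beat (16−1)×4 + 4 = 64 overall.
Running totals: Gmaj7 ends at 5, Emaj7 ends at 9, C#m ends at 15, Esus4 ends at 20, Bbsus4 ends at 25, Bbmaj7 ends at 29, C#dim ends at 32, A7 ends at 37, Ebdim ends at 39, Emaj7 ends at 44, Ebdim ends at 47, D7 ends at 52, Fm ends at 57, Ab ends at 60, F#m7 ends at 64.
Beat 64 falls within F#m7.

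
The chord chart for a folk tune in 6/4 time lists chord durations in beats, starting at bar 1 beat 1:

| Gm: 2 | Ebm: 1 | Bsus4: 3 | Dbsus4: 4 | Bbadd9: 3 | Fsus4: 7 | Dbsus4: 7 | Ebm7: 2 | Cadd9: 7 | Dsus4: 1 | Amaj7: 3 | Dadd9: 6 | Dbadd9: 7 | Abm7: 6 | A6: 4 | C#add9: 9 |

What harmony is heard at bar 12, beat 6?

C#add9

Beat 6 of bar 12 is beat (12−1)×6 + 6 = 72 overall.
Running totals: Gm ends at 2, Ebm ends at 3, Bsus4 ends at 6, Dbsus4 ends at 10, Bbadd9 ends at 13, Fsus4 ends at 20, Dbsus4 ends at 27, Ebm7 ends at 29, Cadd9 ends at 36, Dsus4 ends at 37, Amaj7 ends at 40, Dadd9 ends at 46, Dbadd9 ends at 53, Abm7 ends at 59, A6 ends at 63, C#add9 ends at 72.
Beat 72 falls within C#add9.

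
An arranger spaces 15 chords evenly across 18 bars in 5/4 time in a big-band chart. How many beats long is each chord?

18 bars × 5 beats/bar = 90 beats total.
90 beats ÷ 15 chords = 6 beats per chord.

6 beats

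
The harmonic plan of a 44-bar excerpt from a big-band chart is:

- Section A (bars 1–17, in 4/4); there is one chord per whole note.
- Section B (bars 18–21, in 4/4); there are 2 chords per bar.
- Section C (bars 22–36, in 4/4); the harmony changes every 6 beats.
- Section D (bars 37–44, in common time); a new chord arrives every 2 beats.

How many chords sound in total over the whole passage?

51 chords

A: 17 bars × 4 beats = 68 beats; 4 beats/chord → 17 chords.
B: 4 bars × 4 beats = 16 beats; 2 beats/chord → 8 chords.
C: 15 bars × 4 beats = 60 beats; 6 beats/chord → 10 chords.
D: 8 bars × 4 beats = 32 beats; 2 beats/chord → 16 chords.
Total: 17 + 8 + 10 + 16 = 51.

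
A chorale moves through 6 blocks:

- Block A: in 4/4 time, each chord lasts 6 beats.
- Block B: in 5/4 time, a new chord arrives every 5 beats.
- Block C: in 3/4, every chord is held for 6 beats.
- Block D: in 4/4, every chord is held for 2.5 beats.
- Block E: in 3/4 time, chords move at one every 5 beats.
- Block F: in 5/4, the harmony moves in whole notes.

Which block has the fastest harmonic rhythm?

A: 4/6 = 2/3 chords/bar.
B: 5/5 = 1 chord/bar.
C: 3/6 = 0.5 chords/bar.
D: 4/2.5 = 1.6 chords/bar.
E: 3/5 = 0.6 chords/bar.
F: 5/4 = 1.25 chords/bar.
Fastest is D at 1.6 chords/bar.

Block D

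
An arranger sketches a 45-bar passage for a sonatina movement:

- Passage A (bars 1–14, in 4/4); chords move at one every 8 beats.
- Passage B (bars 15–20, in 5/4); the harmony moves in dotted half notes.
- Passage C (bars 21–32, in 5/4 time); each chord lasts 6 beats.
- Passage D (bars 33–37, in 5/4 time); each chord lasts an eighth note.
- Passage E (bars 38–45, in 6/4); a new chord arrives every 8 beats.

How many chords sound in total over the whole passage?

83 chords

A has 56 beats and chords last 8 each, so 7 chords.
B has 30 beats and chords last 3 each, so 10 chords.
C has 60 beats and chords last 6 each, so 10 chords.
D has 25 beats and chords last 0.5 each, so 50 chords.
E has 48 beats and chords last 8 each, so 6 chords.
Total: 7 + 10 + 10 + 50 + 6 = 83.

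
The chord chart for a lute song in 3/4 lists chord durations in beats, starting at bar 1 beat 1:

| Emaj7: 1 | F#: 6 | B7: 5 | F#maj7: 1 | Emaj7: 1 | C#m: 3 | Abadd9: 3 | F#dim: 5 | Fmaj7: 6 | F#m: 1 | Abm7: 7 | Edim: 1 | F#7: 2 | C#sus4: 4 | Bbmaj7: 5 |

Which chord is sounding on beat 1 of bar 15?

Beat 1 of bar 15 is beat (15−1)×3 + 1 = 43 overall.
Running totals: Emaj7 ends at 1, F# ends at 7, B7 ends at 12, F#maj7 ends at 13, Emaj7 ends at 14, C#m ends at 17, Abadd9 ends at 20, F#dim ends at 25, Fmaj7 ends at 31, F#m ends at 32, Abm7 ends at 39, Edim ends at 40, F#7 ends at 42, C#sus4 ends at 46.
Beat 43 falls within C#sus4.

C#sus4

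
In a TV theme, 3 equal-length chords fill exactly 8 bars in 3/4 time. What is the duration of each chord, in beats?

8 bars × 3 beats/bar = 24 beats total.
24 beats ÷ 3 chords = 8 beats per chord.

8 beats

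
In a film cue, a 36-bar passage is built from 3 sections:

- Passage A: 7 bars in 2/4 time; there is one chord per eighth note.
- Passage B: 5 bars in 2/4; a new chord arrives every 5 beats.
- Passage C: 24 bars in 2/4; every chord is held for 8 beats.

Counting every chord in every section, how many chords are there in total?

A: 7·2 = 14 beats, 14/0.5 = 28 chords.
B: 5·2 = 10 beats, 10/5 = 2 chords.
C: 24·2 = 48 beats, 48/8 = 6 chords.
Total: 28 + 2 + 6 = 36.

36 chords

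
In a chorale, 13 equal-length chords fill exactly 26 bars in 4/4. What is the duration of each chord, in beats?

26 bars × 4 beats/bar = 104 beats total.
104 beats ÷ 13 chords = 8 beats per chord.

8 beats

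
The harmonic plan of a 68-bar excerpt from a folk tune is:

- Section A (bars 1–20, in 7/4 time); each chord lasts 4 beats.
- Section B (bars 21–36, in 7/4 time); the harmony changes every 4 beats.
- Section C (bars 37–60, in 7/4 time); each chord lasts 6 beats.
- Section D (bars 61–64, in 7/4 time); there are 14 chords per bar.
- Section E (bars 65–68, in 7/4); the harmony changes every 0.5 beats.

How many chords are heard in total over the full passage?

A: 20·7 = 140 beats, 140/4 = 35 chords.
B: 16·7 = 112 beats, 112/4 = 28 chords.
C: 24·7 = 168 beats, 168/6 = 28 chords.
D: 4·7 = 28 beats, 28/0.5 = 56 chords.
E: 4·7 = 28 beats, 28/0.5 = 56 chords.
Total: 35 + 28 + 28 + 56 + 56 = 203.

203 chords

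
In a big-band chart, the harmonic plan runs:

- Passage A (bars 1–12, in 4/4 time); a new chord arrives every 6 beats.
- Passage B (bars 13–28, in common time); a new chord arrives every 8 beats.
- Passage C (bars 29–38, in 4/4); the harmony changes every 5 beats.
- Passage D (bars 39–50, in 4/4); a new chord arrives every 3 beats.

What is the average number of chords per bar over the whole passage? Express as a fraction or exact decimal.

A: 12 bars of 4 beats is 48 beats; at 6 beats each that's 8 chords.
B: 16 bars of 4 beats is 64 beats; at 8 beats each that's 8 chords.
C: 10 bars of 4 beats is 40 beats; at 5 beats each that's 8 chords.
D: 12 bars of 4 beats is 48 beats; at 3 beats each that's 16 chords.
Overall: 40 chords over 50 bars → 40/50 = 0.8 chords per bar.

0.8 chords per bar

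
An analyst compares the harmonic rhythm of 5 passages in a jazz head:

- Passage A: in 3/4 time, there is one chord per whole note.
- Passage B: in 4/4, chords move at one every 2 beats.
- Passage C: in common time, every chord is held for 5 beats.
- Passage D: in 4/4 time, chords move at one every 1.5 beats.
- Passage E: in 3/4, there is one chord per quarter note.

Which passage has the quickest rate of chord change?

A: 3 beats/bar ÷ 4 beats/chord = 0.75 chords/bar.
B: 4 beats/bar ÷ 2 beats/chord = 2 chords/bar.
C: 4 beats/bar ÷ 5 beats/chord = 0.8 chords/bar.
D: 4 beats/bar ÷ 1.5 beats/chord = 8/3 chords/bar.
E: 3 beats/bar ÷ 1 beat/chord = 3 chords/bar.
Fastest is E at 3 chords/bar.

Passage E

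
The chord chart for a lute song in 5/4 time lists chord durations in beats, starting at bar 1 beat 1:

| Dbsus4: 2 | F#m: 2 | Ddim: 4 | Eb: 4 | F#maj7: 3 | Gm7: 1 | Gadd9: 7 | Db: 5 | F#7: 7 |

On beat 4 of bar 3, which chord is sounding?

F#maj7

Beat 4 of bar 3 is beat (3−1)×5 + 4 = 14 overall.
Running totals: Dbsus4 ends at 2, F#m ends at 4, Ddim ends at 8, Eb ends at 12, F#maj7 ends at 15.
Beat 14 falls within F#maj7.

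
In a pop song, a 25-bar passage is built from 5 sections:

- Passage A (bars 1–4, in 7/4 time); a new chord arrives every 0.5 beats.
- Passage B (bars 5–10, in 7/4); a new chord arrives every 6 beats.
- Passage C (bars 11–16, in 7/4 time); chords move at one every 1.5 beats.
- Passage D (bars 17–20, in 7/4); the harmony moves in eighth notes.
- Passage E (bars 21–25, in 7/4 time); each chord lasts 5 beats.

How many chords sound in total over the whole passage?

A: 4·7 = 28 beats, 28/0.5 = 56 chords.
B: 6·7 = 42 beats, 42/6 = 7 chords.
C: 6·7 = 42 beats, 42/1.5 = 28 chords.
D: 4·7 = 28 beats, 28/0.5 = 56 chords.
E: 5·7 = 35 beats, 35/5 = 7 chords.
Total: 56 + 7 + 28 + 56 + 7 = 154.

154 chords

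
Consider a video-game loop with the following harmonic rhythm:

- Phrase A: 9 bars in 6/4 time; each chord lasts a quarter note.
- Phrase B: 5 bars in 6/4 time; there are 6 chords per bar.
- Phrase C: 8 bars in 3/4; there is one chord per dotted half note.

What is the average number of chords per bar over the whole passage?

46/11 chords per bar

A: 9 × 6 = 54 beats ÷ 1 = 54 chords.
B: 5 × 6 = 30 beats ÷ 1 = 30 chords.
C: 8 × 3 = 24 beats ÷ 3 = 8 chords.
Overall: 92 chords over 22 bars → 92/22 = 46/11 chords per bar.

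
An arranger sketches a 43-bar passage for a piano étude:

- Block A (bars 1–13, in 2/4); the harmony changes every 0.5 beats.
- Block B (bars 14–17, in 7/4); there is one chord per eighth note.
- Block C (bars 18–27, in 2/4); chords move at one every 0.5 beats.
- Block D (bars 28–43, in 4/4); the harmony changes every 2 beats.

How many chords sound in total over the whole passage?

180 chords

A: 13 bars × 2 beats = 26 beats; 0.5 beats/chord → 52 chords.
B: 4 bars × 7 beats = 28 beats; 0.5 beats/chord → 56 chords.
C: 10 bars × 2 beats = 20 beats; 0.5 beats/chord → 40 chords.
D: 16 bars × 4 beats = 64 beats; 2 beats/chord → 32 chords.
Total: 52 + 56 + 40 + 32 = 180.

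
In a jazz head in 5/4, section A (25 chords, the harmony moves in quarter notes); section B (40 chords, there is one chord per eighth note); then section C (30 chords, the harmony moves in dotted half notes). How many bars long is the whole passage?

27 bars

A: 25 × 1 = 25 beats = 5 bars.
B: 40 × 0.5 = 20 beats = 4 bars.
C: 30 × 3 = 90 beats = 18 bars.
Total: 5 + 4 + 18 = 27 bars.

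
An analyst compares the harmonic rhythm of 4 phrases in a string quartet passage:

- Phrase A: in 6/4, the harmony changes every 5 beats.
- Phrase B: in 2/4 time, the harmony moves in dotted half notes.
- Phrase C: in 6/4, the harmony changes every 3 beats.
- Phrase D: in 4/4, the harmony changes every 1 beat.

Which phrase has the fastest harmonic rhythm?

Phrase D

A: 6 beats/bar ÷ 5 beats/chord = 1.2 chords/bar.
B: 2 beats/bar ÷ 3 beats/chord = 2/3 chords/bar.
C: 6 beats/bar ÷ 3 beats/chord = 2 chords/bar.
D: 4 beats/bar ÷ 1 beat/chord = 4 chords/bar.
Fastest is D at 4 chords/bar.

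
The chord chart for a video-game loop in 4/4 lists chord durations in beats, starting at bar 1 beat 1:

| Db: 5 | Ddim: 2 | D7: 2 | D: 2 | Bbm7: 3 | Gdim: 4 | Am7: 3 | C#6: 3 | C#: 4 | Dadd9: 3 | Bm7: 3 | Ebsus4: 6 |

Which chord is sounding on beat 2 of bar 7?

Beat 2 of bar 7 is beat (7−1)×4 + 2 = 26 overall.
Running totals: Db ends at 5, Ddim ends at 7, D7 ends at 9, D ends at 11, Bbm7 ends at 14, Gdim ends at 18, Am7 ends at 21, C#6 ends at 24, C# ends at 28.
Beat 26 falls within C#.

C#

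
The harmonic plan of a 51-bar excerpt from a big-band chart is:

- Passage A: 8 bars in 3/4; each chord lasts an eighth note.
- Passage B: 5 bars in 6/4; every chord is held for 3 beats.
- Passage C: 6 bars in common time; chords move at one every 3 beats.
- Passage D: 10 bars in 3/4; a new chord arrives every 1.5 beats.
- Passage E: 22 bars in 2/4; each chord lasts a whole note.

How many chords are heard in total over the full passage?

A has 24 beats and chords last 0.5 each, so 48 chords.
B has 30 beats and chords last 3 each, so 10 chords.
C has 24 beats and chords last 3 each, so 8 chords.
D has 30 beats and chords last 1.5 each, so 20 chords.
E has 44 beats and chords last 4 each, so 11 chords.
Total: 48 + 10 + 8 + 20 + 11 = 97.

97 chords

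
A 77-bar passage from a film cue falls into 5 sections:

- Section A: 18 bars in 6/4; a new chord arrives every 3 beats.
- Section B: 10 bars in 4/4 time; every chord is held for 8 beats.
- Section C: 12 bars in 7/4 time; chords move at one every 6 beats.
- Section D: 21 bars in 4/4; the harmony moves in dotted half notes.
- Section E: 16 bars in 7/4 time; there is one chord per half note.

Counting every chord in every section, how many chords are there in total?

139 chords

A has 108 beats and chords last 3 each, so 36 chords.
B has 40 beats and chords last 8 each, so 5 chords.
C has 84 beats and chords last 6 each, so 14 chords.
D has 84 beats and chords last 3 each, so 28 chords.
E has 112 beats and chords last 2 each, so 56 chords.
Total: 36 + 5 + 14 + 28 + 56 = 139.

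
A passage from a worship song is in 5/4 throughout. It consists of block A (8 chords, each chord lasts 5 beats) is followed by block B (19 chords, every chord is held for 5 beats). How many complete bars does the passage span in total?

A: 8 × 5 = 40 beats = 8 bars.
B: 19 × 5 = 95 beats = 19 bars.
Total: 8 + 19 = 27 bars.

27 bars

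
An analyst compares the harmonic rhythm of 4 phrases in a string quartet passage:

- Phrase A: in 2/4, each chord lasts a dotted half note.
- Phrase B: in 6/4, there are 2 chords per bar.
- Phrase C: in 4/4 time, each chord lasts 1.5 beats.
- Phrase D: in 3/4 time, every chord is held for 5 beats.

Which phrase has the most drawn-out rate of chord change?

Phrase D

A: 2/3 = 2/3 chords/bar.
B: 6/3 = 2 chords/bar.
C: 4/1.5 = 8/3 chords/bar.
D: 3/5 = 0.6 chords/bar.
Slowest is D at 0.6 chords/bar.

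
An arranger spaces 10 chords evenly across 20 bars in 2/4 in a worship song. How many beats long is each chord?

4 beats

20 bars × 2 beats/bar = 40 beats total.
40 beats ÷ 10 chords = 4 beats per chord.
(That is a whole note.)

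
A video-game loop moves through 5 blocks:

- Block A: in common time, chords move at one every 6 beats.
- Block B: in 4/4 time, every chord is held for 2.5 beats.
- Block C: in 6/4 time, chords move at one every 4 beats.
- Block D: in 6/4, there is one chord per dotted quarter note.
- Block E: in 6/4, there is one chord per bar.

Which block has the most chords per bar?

A: 4 beats/bar ÷ 6 beats/chord = 2/3 chords/bar.
B: 4 beats/bar ÷ 2.5 beats/chord = 1.6 chords/bar.
C: 6 beats/bar ÷ 4 beats/chord = 1.5 chords/bar.
D: 6 beats/bar ÷ 1.5 beats/chord = 4 chords/bar.
E: 6 beats/bar ÷ 6 beats/chord = 1 chord/bar.
Fastest is D at 4 chords/bar.

Block D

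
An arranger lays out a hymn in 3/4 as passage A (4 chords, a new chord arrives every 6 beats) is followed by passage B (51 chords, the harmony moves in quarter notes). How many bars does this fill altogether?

25 bars

A: 4 × 6 = 24 beats = 8 bars.
B: 51 × 1 = 51 beats = 17 bars.
Total: 8 + 17 = 25 bars.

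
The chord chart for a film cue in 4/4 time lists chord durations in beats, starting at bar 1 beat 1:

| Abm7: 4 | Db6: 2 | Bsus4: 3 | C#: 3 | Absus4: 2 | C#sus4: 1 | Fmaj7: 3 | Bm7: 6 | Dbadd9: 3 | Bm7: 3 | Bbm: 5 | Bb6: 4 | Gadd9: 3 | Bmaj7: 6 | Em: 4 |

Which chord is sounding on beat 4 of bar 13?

Beat 4 of bar 13 is beat (13−1)×4 + 4 = 52 overall.
Running totals: Abm7 ends at 4, Db6 ends at 6, Bsus4 ends at 9, C# ends at 12, Absus4 ends at 14, C#sus4 ends at 15, Fmaj7 ends at 18, Bm7 ends at 24, Dbadd9 ends at 27, Bm7 ends at 30, Bbm ends at 35, Bb6 ends at 39, Gadd9 ends at 42, Bmaj7 ends at 48, Em ends at 52.
Beat 52 falls within Em.

Em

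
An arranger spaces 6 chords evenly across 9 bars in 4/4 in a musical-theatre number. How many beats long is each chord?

6 beats

9 bars × 4 beats/bar = 36 beats total.
36 beats ÷ 6 chords = 6 beats per chord.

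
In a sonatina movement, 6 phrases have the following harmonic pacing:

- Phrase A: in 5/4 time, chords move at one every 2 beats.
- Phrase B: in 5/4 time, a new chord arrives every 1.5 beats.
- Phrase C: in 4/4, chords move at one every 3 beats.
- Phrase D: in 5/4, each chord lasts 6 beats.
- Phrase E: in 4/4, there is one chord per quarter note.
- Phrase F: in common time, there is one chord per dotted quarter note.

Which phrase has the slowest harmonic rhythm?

Phrase D

A: each chord is 2 beats in 5/4, so 2.5 per bar.
B: each chord is 1.5 beats in 5/4, so 10/3 per bar.
C: each chord is 3 beats in 4/4, so 4/3 per bar.
D: each chord is 6 beats in 5/4, so 5/6 per bar.
E: each chord is 1 beat in 4/4, so 4 per bar.
F: each chord is 1.5 beats in 4/4, so 8/3 per bar.
Slowest is D at 5/6 chords/bar.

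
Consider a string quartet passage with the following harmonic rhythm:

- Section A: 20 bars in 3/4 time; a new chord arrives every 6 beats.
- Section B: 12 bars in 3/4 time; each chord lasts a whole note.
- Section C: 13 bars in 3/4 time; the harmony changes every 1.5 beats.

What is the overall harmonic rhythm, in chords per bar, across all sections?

A: 20 bars of 3 beats is 60 beats; at 6 beats each that's 10 chords.
B: 12 bars of 3 beats is 36 beats; at 4 beats each that's 9 chords.
C: 13 bars of 3 beats is 39 beats; at 1.5 beats each that's 26 chords.
Overall: 45 chords over 45 bars → 45/45 = 1 chords per bar.

1 chords per bar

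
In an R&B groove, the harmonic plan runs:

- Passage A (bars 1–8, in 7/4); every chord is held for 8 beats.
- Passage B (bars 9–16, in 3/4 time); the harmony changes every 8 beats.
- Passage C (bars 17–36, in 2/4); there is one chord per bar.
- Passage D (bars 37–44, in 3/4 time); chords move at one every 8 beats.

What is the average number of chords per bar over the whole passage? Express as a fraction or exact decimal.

A: 8 × 7 = 56 beats ÷ 8 = 7 chords.
B: 8 × 3 = 24 beats ÷ 8 = 3 chords.
C: 20 × 2 = 40 beats ÷ 2 = 20 chords.
D: 8 × 3 = 24 beats ÷ 8 = 3 chords.
Overall: 33 chords over 44 bars → 33/44 = 0.75 chords per bar.

0.75 chords per bar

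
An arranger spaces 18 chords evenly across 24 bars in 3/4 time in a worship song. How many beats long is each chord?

4 beats

24 bars × 3 beats/bar = 72 beats total.
72 beats ÷ 18 chords = 4 beats per chord.
(That is a whole note.)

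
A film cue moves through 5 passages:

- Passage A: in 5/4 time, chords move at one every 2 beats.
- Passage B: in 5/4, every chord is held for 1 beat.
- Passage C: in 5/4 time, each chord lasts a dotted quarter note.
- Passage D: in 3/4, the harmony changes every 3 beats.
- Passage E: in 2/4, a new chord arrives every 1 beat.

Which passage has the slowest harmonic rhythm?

Passage D

A: 5/2 = 2.5 chords/bar.
B: 5/1 = 5 chords/bar.
C: 5/1.5 = 10/3 chords/bar.
D: 3/3 = 1 chord/bar.
E: 2/1 = 2 chords/bar.
Slowest is D at 1 chords/bar.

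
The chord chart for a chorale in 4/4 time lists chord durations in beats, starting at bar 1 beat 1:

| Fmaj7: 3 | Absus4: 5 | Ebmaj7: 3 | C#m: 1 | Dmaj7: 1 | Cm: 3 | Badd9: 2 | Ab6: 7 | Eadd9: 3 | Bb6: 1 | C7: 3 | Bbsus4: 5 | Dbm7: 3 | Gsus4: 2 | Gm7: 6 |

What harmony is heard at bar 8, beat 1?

Bb6

Beat 1 of bar 8 is beat (8−1)×4 + 1 = 29 overall.
Running totals: Fmaj7 ends at 3, Absus4 ends at 8, Ebmaj7 ends at 11, C#m ends at 12, Dmaj7 ends at 13, Cm ends at 16, Badd9 ends at 18, Ab6 ends at 25, Eadd9 ends at 28, Bb6 ends at 29.
Beat 29 falls within Bb6.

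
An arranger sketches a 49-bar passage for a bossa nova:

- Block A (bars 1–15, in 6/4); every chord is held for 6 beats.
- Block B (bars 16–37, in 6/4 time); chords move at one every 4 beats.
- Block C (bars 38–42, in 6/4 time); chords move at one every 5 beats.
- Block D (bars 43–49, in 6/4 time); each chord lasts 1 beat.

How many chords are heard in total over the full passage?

A: 15 bars × 6 beats = 90 beats; 6 beats/chord → 15 chords.
B: 22 bars × 6 beats = 132 beats; 4 beats/chord → 33 chords.
C: 5 bars × 6 beats = 30 beats; 5 beats/chord → 6 chords.
D: 7 bars × 6 beats = 42 beats; 1 beat/chord → 42 chords.
Total: 15 + 33 + 6 + 42 = 96.

96 chords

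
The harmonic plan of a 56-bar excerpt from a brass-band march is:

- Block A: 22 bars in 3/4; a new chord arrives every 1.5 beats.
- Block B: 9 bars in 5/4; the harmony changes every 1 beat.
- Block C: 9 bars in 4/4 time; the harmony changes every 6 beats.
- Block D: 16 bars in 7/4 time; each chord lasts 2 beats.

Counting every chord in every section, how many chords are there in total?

A: 22·3 = 66 beats, 66/1.5 = 44 chords.
B: 9·5 = 45 beats, 45/1 = 45 chords.
C: 9·4 = 36 beats, 36/6 = 6 chords.
D: 16·7 = 112 beats, 112/2 = 56 chords.
Total: 44 + 45 + 6 + 56 = 151.

151 chords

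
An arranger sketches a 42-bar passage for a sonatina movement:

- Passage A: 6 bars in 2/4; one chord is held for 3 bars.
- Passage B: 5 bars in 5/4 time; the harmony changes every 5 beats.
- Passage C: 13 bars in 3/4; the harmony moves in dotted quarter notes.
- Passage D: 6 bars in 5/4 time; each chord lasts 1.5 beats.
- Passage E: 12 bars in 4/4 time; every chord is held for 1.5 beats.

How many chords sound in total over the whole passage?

85 chords

A: 6 bars × 2 beats = 12 beats; 6 beats/chord → 2 chords.
B: 5 bars × 5 beats = 25 beats; 5 beats/chord → 5 chords.
C: 13 bars × 3 beats = 39 beats; 1.5 beats/chord → 26 chords.
D: 6 bars × 5 beats = 30 beats; 1.5 beats/chord → 20 chords.
E: 12 bars × 4 beats = 48 beats; 1.5 beats/chord → 32 chords.
Total: 2 + 5 + 26 + 20 + 32 = 85.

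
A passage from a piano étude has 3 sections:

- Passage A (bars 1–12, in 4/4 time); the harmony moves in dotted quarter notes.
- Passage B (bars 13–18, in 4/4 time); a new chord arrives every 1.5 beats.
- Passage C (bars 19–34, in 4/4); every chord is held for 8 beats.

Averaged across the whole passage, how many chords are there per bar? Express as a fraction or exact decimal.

28/17 chords per bar

A: 12 bars of 4 beats is 48 beats; at 1.5 beats each that's 32 chords.
B: 6 bars of 4 beats is 24 beats; at 1.5 beats each that's 16 chords.
C: 16 bars of 4 beats is 64 beats; at 8 beats each that's 8 chords.
Overall: 56 chords over 34 bars → 56/34 = 28/17 chords per bar.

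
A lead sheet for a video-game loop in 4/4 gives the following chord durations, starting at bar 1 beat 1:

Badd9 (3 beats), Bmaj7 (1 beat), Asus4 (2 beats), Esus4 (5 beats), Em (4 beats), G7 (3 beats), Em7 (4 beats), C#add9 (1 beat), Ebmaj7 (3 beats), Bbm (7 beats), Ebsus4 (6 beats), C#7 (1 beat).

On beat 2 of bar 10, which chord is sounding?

Beat 2 of bar 10 is beat (10−1)×4 + 2 = 38 overall.
Running totals: Badd9 ends at 3, Bmaj7 ends at 4, Asus4 ends at 6, Esus4 ends at 11, Em ends at 15, G7 ends at 18, Em7 ends at 22, C#add9 ends at 23, Ebmaj7 ends at 26, Bbm ends at 33, Ebsus4 ends at 39.
Beat 38 falls within Ebsus4.

Ebsus4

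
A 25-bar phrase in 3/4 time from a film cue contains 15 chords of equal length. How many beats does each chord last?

5 beats

25 bars × 3 beats/bar = 75 beats total.
75 beats ÷ 15 chords = 5 beats per chord.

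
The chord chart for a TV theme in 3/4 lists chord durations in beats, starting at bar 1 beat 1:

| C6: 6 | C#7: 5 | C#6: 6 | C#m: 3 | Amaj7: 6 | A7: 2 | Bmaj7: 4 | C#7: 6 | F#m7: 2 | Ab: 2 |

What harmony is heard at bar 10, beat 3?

Beat 3 of bar 10 is beat (10−1)×3 + 3 = 30 overall.
Running totals: C6 ends at 6, C#7 ends at 11, C#6 ends at 17, C#m ends at 20, Amaj7 ends at 26, A7 ends at 28, Bmaj7 ends at 32.
Beat 30 falls within Bmaj7.

Bmaj7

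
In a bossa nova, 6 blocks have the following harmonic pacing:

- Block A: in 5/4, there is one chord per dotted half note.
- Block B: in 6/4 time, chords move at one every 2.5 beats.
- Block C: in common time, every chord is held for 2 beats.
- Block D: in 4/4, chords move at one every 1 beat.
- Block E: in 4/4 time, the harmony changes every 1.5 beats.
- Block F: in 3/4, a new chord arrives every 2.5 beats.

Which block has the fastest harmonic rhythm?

A: 5 beats/bar ÷ 3 beats/chord = 5/3 chords/bar.
B: 6 beats/bar ÷ 2.5 beats/chord = 2.4 chords/bar.
C: 4 beats/bar ÷ 2 beats/chord = 2 chords/bar.
D: 4 beats/bar ÷ 1 beat/chord = 4 chords/bar.
E: 4 beats/bar ÷ 1.5 beats/chord = 8/3 chords/bar.
F: 3 beats/bar ÷ 2.5 beats/chord = 1.2 chords/bar.
Fastest is D at 4 chords/bar.

Block D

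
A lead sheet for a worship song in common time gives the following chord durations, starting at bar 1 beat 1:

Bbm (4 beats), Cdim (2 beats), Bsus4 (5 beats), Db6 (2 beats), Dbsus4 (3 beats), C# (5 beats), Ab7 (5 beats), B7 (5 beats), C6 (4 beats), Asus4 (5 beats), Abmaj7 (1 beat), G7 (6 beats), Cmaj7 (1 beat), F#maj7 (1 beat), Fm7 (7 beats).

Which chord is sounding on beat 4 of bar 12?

Beat 4 of bar 12 is beat (12−1)×4 + 4 = 48 overall.
Running totals: Bbm ends at 4, Cdim ends at 6, Bsus4 ends at 11, Db6 ends at 13, Dbsus4 ends at 16, C# ends at 21, Ab7 ends at 26, B7 ends at 31, C6 ends at 35, Asus4 ends at 40, Abmaj7 ends at 41, G7 ends at 47, Cmaj7 ends at 48.
Beat 48 falls within Cmaj7.

Cmaj7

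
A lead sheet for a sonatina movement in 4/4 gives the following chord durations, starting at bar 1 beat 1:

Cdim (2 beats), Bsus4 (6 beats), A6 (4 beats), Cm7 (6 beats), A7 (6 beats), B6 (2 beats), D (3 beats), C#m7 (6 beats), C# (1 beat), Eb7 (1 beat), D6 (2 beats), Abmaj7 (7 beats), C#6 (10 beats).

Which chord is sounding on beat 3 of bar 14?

Beat 3 of bar 14 is beat (14−1)×4 + 3 = 55 overall.
Running totals: Cdim ends at 2, Bsus4 ends at 8, A6 ends at 12, Cm7 ends at 18, A7 ends at 24, B6 ends at 26, D ends at 29, C#m7 ends at 35, C# ends at 36, Eb7 ends at 37, D6 ends at 39, Abmaj7 ends at 46, C#6 ends at 56.
Beat 55 falls within C#6.

C#6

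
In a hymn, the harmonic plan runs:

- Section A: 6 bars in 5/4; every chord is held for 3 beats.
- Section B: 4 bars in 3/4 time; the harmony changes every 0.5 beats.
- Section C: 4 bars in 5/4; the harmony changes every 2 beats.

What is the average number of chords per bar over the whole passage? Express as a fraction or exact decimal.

22/7 chords per bar

A: 6 × 5 = 30 beats ÷ 3 = 10 chords.
B: 4 × 3 = 12 beats ÷ 0.5 = 24 chords.
C: 4 × 5 = 20 beats ÷ 2 = 10 chords.
Overall: 44 chords over 14 bars → 44/14 = 22/7 chords per bar.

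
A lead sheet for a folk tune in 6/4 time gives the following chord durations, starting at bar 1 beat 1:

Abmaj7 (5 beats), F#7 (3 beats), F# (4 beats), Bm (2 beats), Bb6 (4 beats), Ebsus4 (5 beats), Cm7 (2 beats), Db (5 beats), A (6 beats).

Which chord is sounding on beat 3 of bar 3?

Bb6

Beat 3 of bar 3 is beat (3−1)×6 + 3 = 15 overall.
Running totals: Abmaj7 ends at 5, F#7 ends at 8, F# ends at 12, Bm ends at 14, Bb6 ends at 18.
Beat 15 falls within Bb6.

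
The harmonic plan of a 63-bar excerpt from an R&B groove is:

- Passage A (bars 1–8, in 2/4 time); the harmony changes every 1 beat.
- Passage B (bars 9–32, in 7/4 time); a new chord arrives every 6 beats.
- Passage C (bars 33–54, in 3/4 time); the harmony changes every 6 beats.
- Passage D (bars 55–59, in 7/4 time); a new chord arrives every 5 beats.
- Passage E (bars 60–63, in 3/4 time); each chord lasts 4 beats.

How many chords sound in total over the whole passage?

65 chords

A: 8·2 = 16 beats, 16/1 = 16 chords.
B: 24·7 = 168 beats, 168/6 = 28 chords.
C: 22·3 = 66 beats, 66/6 = 11 chords.
D: 5·7 = 35 beats, 35/5 = 7 chords.
E: 4·3 = 12 beats, 12/4 = 3 chords.
Total: 16 + 28 + 11 + 7 + 3 = 65.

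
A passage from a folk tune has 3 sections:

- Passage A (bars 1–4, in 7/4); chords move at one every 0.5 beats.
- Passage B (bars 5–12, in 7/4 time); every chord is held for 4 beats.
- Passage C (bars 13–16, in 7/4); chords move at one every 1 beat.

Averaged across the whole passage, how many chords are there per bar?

A: 4 × 7 = 28 beats ÷ 0.5 = 56 chords.
B: 8 × 7 = 56 beats ÷ 4 = 14 chords.
C: 4 × 7 = 28 beats ÷ 1 = 28 chords.
Overall: 98 chords over 16 bars → 98/16 = 6.125 chords per bar.

6.125 chords per bar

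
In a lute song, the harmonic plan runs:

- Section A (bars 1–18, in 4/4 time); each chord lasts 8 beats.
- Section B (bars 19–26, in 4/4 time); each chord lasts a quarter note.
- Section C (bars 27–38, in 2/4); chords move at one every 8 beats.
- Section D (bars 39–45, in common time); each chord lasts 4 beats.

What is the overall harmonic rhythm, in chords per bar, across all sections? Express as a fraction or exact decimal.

A: 18 bars of 4 beats is 72 beats; at 8 beats each that's 9 chords.
B: 8 bars of 4 beats is 32 beats; at 1 beat each that's 32 chords.
C: 12 bars of 2 beats is 24 beats; at 8 beats each that's 3 chords.
D: 7 bars of 4 beats is 28 beats; at 4 beats each that's 7 chords.
Overall: 51 chords over 45 bars → 51/45 = 17/15 chords per bar.

17/15 chords per bar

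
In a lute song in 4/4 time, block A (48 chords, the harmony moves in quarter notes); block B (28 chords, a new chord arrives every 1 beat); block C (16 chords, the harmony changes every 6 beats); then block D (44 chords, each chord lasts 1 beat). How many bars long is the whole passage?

54 bars

A: 48 × 1 = 48 beats = 12 bars.
B: 28 × 1 = 28 beats = 7 bars.
C: 16 × 6 = 96 beats = 24 bars.
D: 44 × 1 = 44 beats = 11 bars.
Total: 12 + 7 + 24 + 11 = 54 bars.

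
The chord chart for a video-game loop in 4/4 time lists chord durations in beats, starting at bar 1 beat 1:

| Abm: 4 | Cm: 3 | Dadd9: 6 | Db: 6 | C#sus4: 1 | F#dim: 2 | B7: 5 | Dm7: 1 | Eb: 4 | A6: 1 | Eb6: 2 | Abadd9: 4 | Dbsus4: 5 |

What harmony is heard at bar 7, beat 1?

B7

Beat 1 of bar 7 is beat (7−1)×4 + 1 = 25 overall.
Running totals: Abm ends at 4, Cm ends at 7, Dadd9 ends at 13, Db ends at 19, C#sus4 ends at 20, F#dim ends at 22, B7 ends at 27.
Beat 25 falls within B7.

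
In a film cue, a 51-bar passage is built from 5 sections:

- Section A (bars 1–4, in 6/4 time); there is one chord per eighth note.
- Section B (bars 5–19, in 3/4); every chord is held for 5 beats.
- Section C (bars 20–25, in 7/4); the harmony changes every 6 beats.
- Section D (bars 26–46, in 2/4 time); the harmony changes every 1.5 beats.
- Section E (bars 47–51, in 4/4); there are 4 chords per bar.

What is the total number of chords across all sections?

112 chords

A has 24 beats and chords last 0.5 each, so 48 chords.
B has 45 beats and chords last 5 each, so 9 chords.
C has 42 beats and chords last 6 each, so 7 chords.
D has 42 beats and chords last 1.5 each, so 28 chords.
E has 20 beats and chords last 1 each, so 20 chords.
Total: 48 + 9 + 7 + 28 + 20 = 112.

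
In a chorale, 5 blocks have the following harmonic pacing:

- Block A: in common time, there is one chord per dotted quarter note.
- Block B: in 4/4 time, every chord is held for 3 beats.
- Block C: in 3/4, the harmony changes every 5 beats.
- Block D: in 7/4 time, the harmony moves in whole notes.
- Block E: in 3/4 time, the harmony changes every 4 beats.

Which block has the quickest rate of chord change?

Block A

A: 4 beats/bar ÷ 1.5 beats/chord = 8/3 chords/bar.
B: 4 beats/bar ÷ 3 beats/chord = 4/3 chords/bar.
C: 3 beats/bar ÷ 5 beats/chord = 0.6 chords/bar.
D: 7 beats/bar ÷ 4 beats/chord = 1.75 chords/bar.
E: 3 beats/bar ÷ 4 beats/chord = 0.75 chords/bar.
Fastest is A at 8/3 chords/bar.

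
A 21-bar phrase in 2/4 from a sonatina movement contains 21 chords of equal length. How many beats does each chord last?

2 beats

21 bars × 2 beats/bar = 42 beats total.
42 beats ÷ 21 chords = 2 beats per chord.
(That is a half note.)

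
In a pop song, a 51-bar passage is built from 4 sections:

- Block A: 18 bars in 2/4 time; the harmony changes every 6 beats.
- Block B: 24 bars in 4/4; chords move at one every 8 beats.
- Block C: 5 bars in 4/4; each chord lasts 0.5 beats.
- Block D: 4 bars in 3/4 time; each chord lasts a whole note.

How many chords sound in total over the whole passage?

A: 18·2 = 36 beats, 36/6 = 6 chords.
B: 24·4 = 96 beats, 96/8 = 12 chords.
C: 5·4 = 20 beats, 20/0.5 = 40 chords.
D: 4·3 = 12 beats, 12/4 = 3 chords.
Total: 6 + 12 + 40 + 3 = 61.

61 chords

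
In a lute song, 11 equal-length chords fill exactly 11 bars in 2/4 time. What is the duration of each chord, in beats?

2 beats

11 bars × 2 beats/bar = 22 beats total.
22 beats ÷ 11 chords = 2 beats per chord.
(That is a half note.)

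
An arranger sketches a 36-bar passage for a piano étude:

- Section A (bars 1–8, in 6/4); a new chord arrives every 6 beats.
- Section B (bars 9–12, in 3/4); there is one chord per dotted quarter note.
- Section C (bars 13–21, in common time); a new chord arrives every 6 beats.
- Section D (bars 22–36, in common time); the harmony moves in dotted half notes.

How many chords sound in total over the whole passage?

42 chords

A: 8·6 = 48 beats, 48/6 = 8 chords.
B: 4·3 = 12 beats, 12/1.5 = 8 chords.
C: 9·4 = 36 beats, 36/6 = 6 chords.
D: 15·4 = 60 beats, 60/3 = 20 chords.
Total: 8 + 8 + 6 + 20 = 42.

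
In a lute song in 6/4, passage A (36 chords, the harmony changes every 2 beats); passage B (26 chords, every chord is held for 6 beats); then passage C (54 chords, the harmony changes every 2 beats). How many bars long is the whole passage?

A: 36 × 2 = 72 beats = 12 bars.
B: 26 × 6 = 156 beats = 26 bars.
C: 54 × 2 = 108 beats = 18 bars.
Total: 12 + 26 + 18 = 56 bars.

56 bars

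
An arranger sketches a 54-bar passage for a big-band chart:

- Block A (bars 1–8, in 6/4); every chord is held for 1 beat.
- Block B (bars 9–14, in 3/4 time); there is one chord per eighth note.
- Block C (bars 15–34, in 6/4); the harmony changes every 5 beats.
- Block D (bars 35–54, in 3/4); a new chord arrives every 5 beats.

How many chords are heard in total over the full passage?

120 chords

A: 8·6 = 48 beats, 48/1 = 48 chords.
B: 6·3 = 18 beats, 18/0.5 = 36 chords.
C: 20·6 = 120 beats, 120/5 = 24 chords.
D: 20·3 = 60 beats, 60/5 = 12 chords.
Total: 48 + 36 + 24 + 12 = 120.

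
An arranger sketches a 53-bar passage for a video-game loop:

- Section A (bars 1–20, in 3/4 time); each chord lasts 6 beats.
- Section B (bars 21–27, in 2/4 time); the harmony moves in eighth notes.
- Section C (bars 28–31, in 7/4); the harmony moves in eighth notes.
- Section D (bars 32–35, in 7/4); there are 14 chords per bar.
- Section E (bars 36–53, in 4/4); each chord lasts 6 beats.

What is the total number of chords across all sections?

A: 20·3 = 60 beats, 60/6 = 10 chords.
B: 7·2 = 14 beats, 14/0.5 = 28 chords.
C: 4·7 = 28 beats, 28/0.5 = 56 chords.
D: 4·7 = 28 beats, 28/0.5 = 56 chords.
E: 18·4 = 72 beats, 72/6 = 12 chords.
Total: 10 + 28 + 56 + 56 + 12 = 162.

162 chords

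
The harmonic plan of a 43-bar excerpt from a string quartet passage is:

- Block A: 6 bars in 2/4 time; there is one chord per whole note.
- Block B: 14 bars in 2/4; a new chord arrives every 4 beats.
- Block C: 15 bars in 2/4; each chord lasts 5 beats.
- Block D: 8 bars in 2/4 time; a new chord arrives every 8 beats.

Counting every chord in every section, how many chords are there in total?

18 chords

A: 6 bars × 2 beats = 12 beats; 4 beats/chord → 3 chords.
B: 14 bars × 2 beats = 28 beats; 4 beats/chord → 7 chords.
C: 15 bars × 2 beats = 30 beats; 5 beats/chord → 6 chords.
D: 8 bars × 2 beats = 16 beats; 8 beats/chord → 2 chords.
Total: 3 + 7 + 6 + 2 = 18.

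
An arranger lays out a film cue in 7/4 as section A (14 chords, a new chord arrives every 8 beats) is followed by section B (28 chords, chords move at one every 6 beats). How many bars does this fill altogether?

A: 14 × 8 = 112 beats = 16 bars.
B: 28 × 6 = 168 beats = 24 bars.
Total: 16 + 24 = 40 bars.

40 bars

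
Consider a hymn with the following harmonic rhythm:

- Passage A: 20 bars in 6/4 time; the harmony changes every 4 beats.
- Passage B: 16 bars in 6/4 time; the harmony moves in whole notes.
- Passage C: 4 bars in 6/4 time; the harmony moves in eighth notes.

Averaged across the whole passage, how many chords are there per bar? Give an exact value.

2.55 chords per bar

A: 20 × 6 = 120 beats ÷ 4 = 30 chords.
B: 16 × 6 = 96 beats ÷ 4 = 24 chords.
C: 4 × 6 = 24 beats ÷ 0.5 = 48 chords.
Overall: 102 chords over 40 bars → 102/40 = 2.55 chords per bar.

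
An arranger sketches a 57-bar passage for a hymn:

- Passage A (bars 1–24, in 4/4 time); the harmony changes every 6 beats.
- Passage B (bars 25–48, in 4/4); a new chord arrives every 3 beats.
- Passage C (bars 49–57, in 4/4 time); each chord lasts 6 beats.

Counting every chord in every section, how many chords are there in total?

A has 96 beats and chords last 6 each, so 16 chords.
B has 96 beats and chords last 3 each, so 32 chords.
C has 36 beats and chords last 6 each, so 6 chords.
Total: 16 + 32 + 6 = 54.

54 chords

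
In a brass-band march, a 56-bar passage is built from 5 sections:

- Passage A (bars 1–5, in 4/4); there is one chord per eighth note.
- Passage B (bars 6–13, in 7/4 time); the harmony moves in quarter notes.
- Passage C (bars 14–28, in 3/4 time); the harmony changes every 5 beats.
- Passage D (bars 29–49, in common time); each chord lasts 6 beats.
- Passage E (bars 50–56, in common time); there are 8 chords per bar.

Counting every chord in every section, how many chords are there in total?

A has 20 beats and chords last 0.5 each, so 40 chords.
B has 56 beats and chords last 1 each, so 56 chords.
C has 45 beats and chords last 5 each, so 9 chords.
D has 84 beats and chords last 6 each, so 14 chords.
E has 28 beats and chords last 0.5 each, so 56 chords.
Total: 40 + 56 + 9 + 14 + 56 = 175.

175 chords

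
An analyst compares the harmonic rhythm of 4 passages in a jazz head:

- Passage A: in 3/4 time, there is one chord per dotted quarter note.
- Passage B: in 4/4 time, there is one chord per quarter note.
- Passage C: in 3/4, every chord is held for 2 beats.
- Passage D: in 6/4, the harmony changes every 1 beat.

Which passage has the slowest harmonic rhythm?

A: 3 beats/bar ÷ 1.5 beats/chord = 2 chords/bar.
B: 4 beats/bar ÷ 1 beat/chord = 4 chords/bar.
C: 3 beats/bar ÷ 2 beats/chord = 1.5 chords/bar.
D: 6 beats/bar ÷ 1 beat/chord = 6 chords/bar.
Slowest is C at 1.5 chords/bar.

Passage C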